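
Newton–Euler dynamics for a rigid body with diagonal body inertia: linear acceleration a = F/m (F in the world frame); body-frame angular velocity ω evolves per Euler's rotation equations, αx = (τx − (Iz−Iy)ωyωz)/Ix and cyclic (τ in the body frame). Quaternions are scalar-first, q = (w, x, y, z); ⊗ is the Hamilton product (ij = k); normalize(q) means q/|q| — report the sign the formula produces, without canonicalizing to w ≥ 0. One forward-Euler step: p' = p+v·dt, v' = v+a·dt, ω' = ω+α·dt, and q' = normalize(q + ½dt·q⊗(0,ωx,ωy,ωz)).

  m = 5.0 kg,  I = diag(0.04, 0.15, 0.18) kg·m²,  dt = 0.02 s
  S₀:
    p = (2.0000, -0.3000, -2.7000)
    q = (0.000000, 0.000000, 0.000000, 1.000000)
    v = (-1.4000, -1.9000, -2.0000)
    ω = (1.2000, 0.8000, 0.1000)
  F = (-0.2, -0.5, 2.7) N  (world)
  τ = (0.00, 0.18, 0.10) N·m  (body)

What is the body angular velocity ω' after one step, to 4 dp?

α = I⁻¹(τ − ω×Iω) = (-0.0600, 1.3120, -0.0311)
ω' = ω + α·dt = (1.1988, 0.8262, 0.0994)

ω' = (1.1988, 0.8262, 0.0994)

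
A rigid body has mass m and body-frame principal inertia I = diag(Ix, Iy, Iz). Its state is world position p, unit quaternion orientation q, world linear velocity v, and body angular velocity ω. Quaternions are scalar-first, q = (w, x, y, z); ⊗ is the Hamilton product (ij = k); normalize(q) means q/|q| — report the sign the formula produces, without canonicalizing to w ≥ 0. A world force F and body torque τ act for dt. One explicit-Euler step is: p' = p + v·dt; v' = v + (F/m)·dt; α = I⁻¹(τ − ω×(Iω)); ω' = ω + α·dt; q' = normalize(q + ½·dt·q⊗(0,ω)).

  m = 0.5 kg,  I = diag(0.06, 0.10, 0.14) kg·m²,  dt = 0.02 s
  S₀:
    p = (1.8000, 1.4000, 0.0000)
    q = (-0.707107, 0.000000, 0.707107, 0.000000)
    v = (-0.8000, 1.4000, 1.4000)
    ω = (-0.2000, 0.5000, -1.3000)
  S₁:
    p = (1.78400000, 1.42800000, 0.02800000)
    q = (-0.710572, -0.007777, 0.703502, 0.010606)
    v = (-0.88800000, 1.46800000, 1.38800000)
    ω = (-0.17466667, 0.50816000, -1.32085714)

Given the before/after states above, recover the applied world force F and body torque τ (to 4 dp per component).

F = (-2.2000, 1.7000, -0.3000)
τ = (0.0500, 0.0200, -0.1500)

rate change Δω = (0.02533333, 0.00816000, -0.02085714)
precession coupling = (-0.0260, -0.0208, -0.0040)
I·α + gyro = (0.0500, 0.0200, -0.1500)
v₁ − v₀ = (-0.08800000, 0.06800000, -0.01200000)
applied force F = (-2.2000, 1.7000, -0.3000)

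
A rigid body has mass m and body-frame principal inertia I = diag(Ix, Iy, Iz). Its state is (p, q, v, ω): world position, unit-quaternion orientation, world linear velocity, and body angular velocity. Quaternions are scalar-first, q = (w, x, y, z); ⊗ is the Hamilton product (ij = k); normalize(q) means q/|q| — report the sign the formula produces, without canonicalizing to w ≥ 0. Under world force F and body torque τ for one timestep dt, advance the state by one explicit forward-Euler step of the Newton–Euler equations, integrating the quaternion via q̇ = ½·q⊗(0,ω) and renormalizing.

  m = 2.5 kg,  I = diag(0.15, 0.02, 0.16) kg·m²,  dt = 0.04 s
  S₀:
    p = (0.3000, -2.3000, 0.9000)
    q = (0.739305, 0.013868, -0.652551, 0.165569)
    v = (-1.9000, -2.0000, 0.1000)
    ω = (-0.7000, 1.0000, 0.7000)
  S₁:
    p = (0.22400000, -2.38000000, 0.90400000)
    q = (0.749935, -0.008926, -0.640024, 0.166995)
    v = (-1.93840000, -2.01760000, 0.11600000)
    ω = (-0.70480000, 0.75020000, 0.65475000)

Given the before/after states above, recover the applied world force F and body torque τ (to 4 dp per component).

F = (-2.4000, -1.1000, 1.0000)
τ = (0.0800, -0.1200, -0.0900)

rate change Δω = (-0.00480000, -0.24980000, -0.04525000)
applied torque τ = (0.0800, -0.1200, -0.0900)
velocity change Δv = (-0.03840000, -0.01760000, 0.01600000)
F = m·Δv/dt = (-2.4000, -1.1000, 1.0000)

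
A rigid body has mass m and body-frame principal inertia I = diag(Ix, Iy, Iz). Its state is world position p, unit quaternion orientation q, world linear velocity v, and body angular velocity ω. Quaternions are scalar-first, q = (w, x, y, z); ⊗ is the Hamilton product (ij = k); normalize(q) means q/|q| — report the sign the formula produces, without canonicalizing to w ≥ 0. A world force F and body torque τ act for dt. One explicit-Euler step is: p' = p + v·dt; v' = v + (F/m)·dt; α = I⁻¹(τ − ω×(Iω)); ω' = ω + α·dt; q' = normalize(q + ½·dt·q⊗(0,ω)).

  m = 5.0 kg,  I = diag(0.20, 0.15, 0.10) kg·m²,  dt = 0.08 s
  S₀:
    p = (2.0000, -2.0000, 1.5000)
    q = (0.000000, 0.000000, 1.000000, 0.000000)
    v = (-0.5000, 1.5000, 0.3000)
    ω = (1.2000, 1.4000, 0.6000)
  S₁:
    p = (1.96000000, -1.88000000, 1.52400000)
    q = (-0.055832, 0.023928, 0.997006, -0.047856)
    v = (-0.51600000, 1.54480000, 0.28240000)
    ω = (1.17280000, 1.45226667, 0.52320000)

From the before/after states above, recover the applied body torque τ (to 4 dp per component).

ω₁ − ω₀ = (-0.02720000, 0.05226667, -0.07680000)
ω₀×(Iω₀) = (-0.0420, 0.0720, -0.0840)
applied torque τ = (-0.1100, 0.1700, -0.1800)

τ = (-0.1100, 0.1700, -0.1800)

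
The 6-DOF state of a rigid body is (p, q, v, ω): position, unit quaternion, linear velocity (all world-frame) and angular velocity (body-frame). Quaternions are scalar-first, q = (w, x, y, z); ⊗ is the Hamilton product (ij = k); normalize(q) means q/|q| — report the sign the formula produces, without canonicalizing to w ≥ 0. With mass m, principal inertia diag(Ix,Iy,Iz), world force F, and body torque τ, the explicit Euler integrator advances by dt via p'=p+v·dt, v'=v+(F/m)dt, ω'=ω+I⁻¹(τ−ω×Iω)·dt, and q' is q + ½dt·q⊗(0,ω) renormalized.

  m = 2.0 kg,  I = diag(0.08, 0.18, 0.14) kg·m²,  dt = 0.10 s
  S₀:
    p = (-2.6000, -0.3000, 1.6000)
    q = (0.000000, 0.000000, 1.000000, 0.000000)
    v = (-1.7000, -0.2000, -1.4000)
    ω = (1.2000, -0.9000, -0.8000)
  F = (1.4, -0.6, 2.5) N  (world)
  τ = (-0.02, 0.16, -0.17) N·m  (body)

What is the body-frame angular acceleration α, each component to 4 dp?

α = (0.1100, 0.5689, -0.4429)

gyro term ω×Iω = (-0.0288, 0.0576, -0.1080)
α = I⁻¹(τ − ω×Iω) = (0.1100, 0.5689, -0.4429)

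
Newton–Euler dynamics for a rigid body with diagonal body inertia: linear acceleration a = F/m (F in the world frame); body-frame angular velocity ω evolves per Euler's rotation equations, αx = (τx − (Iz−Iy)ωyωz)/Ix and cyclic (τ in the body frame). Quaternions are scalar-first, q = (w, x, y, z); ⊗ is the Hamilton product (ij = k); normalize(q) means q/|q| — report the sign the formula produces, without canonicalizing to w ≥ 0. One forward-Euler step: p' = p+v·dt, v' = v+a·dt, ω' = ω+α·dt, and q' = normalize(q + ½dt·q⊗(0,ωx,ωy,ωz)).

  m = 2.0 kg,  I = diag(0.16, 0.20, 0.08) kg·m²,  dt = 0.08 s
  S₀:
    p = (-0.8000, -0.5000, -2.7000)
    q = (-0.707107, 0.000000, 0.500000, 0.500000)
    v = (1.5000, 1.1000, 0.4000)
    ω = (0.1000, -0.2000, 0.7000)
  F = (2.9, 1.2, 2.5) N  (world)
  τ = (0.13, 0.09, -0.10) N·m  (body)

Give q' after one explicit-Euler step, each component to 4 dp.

q' = (-0.7168, 0.0152, 0.5074, 0.4780)

q⊗(0,ω) = (-0.2500000, 0.3792893, 0.1914214, -0.5449749)
updated quaternion q' = (-0.7168, 0.0152, 0.5074, 0.4780)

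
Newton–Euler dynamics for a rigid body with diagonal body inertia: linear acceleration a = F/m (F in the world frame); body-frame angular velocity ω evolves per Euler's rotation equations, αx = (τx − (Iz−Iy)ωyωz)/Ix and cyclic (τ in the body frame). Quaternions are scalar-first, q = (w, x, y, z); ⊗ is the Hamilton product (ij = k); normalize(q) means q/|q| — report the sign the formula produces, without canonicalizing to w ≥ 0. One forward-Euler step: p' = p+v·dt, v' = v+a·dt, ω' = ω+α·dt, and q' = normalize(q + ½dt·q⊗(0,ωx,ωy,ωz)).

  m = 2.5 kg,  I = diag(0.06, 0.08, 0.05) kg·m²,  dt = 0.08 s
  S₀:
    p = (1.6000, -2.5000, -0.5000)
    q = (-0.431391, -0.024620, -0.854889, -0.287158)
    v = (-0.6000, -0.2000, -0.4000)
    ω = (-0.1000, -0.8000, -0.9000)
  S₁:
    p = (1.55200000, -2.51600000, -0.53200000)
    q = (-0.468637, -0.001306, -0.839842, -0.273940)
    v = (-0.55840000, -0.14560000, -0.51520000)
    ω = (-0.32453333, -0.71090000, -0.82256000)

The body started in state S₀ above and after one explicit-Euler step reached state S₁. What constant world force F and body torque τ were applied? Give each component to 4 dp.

F = (1.3000, 1.7000, -3.6000)
τ = (-0.1900, 0.0900, 0.0500)

Δv = v₁−v₀ = (0.04160000, 0.05440000, -0.11520000)
m·(v₁−v₀)/dt = (1.3000, 1.7000, -3.6000)
ω₁ − ω₀ = (-0.22453333, 0.08910000, 0.07744000)
τ = I·(Δω/dt) + ω₀×(Iω₀) = (-0.1900, 0.0900, 0.0500)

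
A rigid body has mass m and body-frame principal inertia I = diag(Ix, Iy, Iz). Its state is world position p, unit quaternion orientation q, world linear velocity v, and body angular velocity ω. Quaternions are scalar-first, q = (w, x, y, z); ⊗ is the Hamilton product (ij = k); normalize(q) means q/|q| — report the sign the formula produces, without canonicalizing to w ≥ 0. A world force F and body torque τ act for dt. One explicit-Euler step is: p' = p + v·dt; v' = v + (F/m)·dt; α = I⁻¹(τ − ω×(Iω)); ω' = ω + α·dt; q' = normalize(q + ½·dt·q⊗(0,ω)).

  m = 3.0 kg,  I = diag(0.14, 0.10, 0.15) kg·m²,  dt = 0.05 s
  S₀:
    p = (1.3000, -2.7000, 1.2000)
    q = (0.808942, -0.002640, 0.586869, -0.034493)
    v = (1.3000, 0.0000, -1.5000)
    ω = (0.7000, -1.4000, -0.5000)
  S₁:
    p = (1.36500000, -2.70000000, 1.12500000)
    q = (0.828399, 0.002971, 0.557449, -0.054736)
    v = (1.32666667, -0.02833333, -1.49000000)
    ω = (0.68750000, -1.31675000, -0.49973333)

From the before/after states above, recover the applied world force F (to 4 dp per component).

Δv = v₁−v₀ = (0.02666667, -0.02833333, 0.01000000)
applied force F = (1.6000, -1.7000, 0.6000)

F = (1.6000, -1.7000, 0.6000)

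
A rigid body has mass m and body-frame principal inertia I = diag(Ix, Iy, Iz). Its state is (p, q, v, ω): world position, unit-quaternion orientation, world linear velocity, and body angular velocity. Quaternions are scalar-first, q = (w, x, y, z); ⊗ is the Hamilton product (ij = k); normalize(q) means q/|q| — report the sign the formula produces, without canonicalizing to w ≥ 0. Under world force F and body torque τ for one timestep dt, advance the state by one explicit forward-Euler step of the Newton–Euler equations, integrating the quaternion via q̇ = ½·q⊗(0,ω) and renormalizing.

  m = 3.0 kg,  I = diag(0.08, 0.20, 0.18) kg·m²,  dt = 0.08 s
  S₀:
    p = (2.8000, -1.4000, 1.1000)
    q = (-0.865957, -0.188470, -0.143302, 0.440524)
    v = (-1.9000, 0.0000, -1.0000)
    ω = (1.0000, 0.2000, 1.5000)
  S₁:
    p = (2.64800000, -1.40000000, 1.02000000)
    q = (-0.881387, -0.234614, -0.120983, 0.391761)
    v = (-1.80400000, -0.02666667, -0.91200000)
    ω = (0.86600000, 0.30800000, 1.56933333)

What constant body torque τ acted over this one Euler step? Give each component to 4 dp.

ω₁ − ω₀ = (-0.13400000, 0.10800000, 0.06933333)
I·α + gyro = (-0.1400, 0.1200, 0.1800)

τ = (-0.1400, 0.1200, 0.1800)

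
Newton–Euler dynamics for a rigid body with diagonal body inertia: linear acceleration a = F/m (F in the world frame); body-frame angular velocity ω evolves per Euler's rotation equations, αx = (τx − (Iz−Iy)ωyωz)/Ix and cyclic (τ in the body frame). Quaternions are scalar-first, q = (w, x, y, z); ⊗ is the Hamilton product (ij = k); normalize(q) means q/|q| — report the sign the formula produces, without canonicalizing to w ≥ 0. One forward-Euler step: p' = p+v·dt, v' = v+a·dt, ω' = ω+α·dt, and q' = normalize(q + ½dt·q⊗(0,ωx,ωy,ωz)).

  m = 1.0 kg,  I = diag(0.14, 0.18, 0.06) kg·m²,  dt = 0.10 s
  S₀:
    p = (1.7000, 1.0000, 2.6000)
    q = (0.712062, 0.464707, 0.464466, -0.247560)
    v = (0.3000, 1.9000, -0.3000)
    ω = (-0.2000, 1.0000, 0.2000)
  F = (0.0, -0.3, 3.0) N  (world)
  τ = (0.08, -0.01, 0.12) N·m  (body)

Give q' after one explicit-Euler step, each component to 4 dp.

Hamilton product q⊗(0,ω) = (-0.3220126, 0.1980408, 0.6686326, 0.7000126)
q + ½dt·q⊗(0,ω), renormalized = (0.6950, 0.4740, 0.4972, -0.2123)

q' = (0.6950, 0.4740, 0.4972, -0.2123)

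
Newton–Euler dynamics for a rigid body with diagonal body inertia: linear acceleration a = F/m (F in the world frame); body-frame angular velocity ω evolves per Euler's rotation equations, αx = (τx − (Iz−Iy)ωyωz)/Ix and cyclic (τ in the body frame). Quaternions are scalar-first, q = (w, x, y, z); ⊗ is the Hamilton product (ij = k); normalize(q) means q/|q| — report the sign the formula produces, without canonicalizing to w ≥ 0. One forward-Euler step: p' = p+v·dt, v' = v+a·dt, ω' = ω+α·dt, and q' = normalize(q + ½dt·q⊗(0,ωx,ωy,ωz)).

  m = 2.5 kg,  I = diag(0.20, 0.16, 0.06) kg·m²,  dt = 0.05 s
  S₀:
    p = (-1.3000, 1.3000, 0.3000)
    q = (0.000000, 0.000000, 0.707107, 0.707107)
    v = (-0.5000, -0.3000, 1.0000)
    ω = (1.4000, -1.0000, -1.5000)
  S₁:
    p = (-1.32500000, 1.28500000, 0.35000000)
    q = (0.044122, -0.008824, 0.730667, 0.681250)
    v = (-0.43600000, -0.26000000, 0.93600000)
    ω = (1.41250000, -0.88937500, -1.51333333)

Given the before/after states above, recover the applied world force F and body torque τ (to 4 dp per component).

Δv = v₁−v₀ = (0.06400000, 0.04000000, -0.06400000)
F = m·Δv/dt = (3.2000, 2.0000, -3.2000)
Δω = ω₁−ω₀ = (0.01250000, 0.11062500, -0.01333333)
τ = I·(Δω/dt) + ω₀×(Iω₀) = (-0.1000, 0.0600, 0.0400)

F = (3.2000, 2.0000, -3.2000)
τ = (-0.1000, 0.0600, 0.0400)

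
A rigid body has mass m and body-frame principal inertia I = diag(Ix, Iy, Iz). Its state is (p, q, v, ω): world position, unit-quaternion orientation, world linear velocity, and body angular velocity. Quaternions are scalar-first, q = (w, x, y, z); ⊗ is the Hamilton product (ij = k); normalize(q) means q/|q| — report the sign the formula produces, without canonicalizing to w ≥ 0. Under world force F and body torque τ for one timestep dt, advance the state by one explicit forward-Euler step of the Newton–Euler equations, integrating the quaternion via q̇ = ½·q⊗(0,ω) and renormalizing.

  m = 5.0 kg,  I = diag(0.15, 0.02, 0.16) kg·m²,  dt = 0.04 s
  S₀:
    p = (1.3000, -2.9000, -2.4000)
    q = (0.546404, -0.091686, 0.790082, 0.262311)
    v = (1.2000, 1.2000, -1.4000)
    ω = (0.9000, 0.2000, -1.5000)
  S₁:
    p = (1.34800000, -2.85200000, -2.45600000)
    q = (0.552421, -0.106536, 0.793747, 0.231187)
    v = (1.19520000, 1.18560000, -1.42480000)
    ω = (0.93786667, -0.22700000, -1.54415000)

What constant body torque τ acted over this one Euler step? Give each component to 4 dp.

rate change Δω = (0.03786667, -0.42700000, -0.04415000)
gyro term ω₀×Iω₀ = (-0.0420, 0.0135, -0.0234)
applied torque τ = (0.1000, -0.2000, -0.2000)

τ = (0.1000, -0.2000, -0.2000)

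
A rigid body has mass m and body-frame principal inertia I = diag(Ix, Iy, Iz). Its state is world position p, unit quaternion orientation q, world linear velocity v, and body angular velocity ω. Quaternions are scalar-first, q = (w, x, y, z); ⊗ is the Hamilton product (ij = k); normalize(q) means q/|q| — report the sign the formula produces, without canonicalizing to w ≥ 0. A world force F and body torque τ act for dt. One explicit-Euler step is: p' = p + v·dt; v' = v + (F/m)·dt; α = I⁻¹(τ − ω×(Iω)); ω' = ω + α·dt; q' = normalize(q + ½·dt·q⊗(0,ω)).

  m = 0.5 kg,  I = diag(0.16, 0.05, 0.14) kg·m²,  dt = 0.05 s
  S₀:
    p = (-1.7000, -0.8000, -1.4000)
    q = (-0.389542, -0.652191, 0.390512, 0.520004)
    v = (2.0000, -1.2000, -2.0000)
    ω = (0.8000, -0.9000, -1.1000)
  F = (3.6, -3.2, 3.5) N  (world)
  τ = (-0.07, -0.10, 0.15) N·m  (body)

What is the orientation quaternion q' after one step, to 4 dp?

q' = (-0.3531, -0.6585, 0.3914, 0.5371)

2q̇ = q⊗(0,ω) = (1.4452180, -0.2731932, 0.0491809, 0.7030585)
updated quaternion q' = (-0.3531, -0.6585, 0.3914, 0.5371)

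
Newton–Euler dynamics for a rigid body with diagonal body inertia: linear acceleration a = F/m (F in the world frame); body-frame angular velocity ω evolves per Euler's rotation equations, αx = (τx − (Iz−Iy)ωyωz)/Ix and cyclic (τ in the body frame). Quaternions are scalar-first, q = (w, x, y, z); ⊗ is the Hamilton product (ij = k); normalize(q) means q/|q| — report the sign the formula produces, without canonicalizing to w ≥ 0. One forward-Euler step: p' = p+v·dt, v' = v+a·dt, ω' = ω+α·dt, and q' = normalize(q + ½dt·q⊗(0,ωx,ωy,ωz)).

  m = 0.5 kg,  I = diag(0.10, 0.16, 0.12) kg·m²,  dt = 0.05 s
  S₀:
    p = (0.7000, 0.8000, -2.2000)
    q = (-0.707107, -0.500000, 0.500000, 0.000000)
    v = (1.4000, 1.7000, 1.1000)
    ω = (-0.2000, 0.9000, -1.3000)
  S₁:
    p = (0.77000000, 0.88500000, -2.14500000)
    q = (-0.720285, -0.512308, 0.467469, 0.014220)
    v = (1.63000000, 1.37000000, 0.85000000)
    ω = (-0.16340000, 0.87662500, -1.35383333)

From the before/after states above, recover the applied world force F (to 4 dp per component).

F = (2.3000, -3.3000, -2.5000)

velocity change Δv = (0.23000000, -0.33000000, -0.25000000)
applied force F = (2.3000, -3.3000, -2.5000)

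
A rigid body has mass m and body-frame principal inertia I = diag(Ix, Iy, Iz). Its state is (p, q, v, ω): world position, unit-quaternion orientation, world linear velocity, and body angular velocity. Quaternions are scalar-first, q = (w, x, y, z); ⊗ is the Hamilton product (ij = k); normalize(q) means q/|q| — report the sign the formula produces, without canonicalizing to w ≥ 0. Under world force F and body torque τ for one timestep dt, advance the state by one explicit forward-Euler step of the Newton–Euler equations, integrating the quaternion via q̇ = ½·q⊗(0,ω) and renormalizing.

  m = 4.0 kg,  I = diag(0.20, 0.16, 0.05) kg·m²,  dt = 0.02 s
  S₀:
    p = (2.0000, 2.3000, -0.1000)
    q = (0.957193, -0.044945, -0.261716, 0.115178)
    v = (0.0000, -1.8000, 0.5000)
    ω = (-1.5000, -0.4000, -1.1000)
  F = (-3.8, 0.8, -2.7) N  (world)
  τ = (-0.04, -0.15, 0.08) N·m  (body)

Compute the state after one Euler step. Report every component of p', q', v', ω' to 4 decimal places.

linear accel F/m = (-0.9500, 0.2000, -0.6750)
p + v·dt = (2.0000, 2.2640, -0.0900)
v' = v + a·dt = (-0.0190, -1.7960, 0.4865)
ω×(Iω) gyroscopic = (-0.0484, 0.2475, -0.0240)
α = I⁻¹(τ − ω×Iω) = (0.0420, -2.4844, 2.0800)
ω' = ω + α·dt = (-1.4992, -0.4497, -1.0584)
Hamilton product q⊗(0,ω) = (-0.0454081, -1.1018307, -0.6050837, -1.4275083)
updated quaternion q' = (0.9566, -0.0560, -0.2677, 0.1009)

p' = (2.0000, 2.2640, -0.0900)
q' = (0.9566, -0.0560, -0.2677, 0.1009)
v' = (-0.0190, -1.7960, 0.4865)
ω' = (-1.4992, -0.4497, -1.0584)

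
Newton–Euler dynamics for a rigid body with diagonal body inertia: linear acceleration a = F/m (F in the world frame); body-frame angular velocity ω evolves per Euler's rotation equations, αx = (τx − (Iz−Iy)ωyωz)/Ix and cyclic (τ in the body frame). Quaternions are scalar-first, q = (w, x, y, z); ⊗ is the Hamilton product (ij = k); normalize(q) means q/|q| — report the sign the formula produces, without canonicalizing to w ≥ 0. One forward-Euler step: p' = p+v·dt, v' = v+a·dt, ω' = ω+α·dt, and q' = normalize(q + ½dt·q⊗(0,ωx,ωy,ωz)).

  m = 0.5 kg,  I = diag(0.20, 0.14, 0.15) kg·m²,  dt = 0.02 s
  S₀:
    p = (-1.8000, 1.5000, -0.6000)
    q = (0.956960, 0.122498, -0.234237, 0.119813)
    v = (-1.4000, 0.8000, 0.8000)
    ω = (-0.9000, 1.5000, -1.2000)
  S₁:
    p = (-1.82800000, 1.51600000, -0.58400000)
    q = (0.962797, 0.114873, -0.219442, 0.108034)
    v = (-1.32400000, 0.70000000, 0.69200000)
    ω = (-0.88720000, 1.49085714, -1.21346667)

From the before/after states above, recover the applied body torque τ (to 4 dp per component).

τ = (0.1100, -0.0100, -0.0200)

rate change Δω = (0.01280000, -0.00914286, -0.01346667)
precession coupling = (-0.0180, 0.0540, 0.0810)
applied torque τ = (0.1100, -0.0100, -0.0200)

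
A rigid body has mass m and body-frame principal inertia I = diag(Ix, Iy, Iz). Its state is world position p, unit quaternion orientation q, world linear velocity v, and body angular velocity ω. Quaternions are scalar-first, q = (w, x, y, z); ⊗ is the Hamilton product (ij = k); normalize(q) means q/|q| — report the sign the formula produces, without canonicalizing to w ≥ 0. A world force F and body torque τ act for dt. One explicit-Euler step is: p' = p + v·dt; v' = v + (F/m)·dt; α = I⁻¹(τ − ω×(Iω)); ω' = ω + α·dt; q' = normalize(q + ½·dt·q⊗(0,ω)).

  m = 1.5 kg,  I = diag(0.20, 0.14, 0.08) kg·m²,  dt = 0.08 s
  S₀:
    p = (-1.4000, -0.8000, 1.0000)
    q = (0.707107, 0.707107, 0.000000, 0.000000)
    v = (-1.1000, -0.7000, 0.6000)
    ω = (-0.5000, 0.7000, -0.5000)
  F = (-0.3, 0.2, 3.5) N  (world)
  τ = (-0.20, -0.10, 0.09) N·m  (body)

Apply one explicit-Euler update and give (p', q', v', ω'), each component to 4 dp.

p' = (-1.4880, -0.8560, 1.0480)
q' = (0.7207, 0.6924, 0.0339, 0.0057)
v' = (-1.1160, -0.6893, 0.7867)
ω' = (-0.5884, 0.6257, -0.4310)

(τ − ω×Iω)/I = (-1.1050, -0.9286, 0.8625)
new body rate ω' = (-0.5884, 0.6257, -0.4310)
q⊗(0,ω) = (0.3535535, -0.3535535, 0.8485284, 0.1414214)
q + ½dt·q⊗(0,ω), renormalized = (0.7207, 0.6924, 0.0339, 0.0057)
a = F/m = (-0.2000, 0.1333, 2.3333)
p + v·dt = (-1.4880, -0.8560, 1.0480)
v + (F/m)dt = (-1.1160, -0.6893, 0.7867)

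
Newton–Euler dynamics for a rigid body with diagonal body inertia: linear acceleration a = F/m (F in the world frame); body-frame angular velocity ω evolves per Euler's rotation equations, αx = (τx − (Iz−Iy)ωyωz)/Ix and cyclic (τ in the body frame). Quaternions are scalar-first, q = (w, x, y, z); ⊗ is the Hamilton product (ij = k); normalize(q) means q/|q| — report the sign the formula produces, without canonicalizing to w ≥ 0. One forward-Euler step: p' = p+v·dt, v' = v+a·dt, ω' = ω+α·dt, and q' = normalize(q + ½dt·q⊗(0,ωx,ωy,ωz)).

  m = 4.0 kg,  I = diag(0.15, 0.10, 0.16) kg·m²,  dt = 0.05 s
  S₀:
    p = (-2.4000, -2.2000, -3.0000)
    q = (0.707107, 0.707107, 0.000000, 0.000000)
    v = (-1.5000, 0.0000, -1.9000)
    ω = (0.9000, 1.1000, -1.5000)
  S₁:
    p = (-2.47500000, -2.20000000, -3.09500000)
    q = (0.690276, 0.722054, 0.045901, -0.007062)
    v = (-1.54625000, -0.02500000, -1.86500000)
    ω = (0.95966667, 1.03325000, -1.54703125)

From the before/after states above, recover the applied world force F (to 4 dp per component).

F = (-3.7000, -2.0000, 2.8000)

v₁ − v₀ = (-0.04625000, -0.02500000, 0.03500000)
F = m·Δv/dt = (-3.7000, -2.0000, 2.8000)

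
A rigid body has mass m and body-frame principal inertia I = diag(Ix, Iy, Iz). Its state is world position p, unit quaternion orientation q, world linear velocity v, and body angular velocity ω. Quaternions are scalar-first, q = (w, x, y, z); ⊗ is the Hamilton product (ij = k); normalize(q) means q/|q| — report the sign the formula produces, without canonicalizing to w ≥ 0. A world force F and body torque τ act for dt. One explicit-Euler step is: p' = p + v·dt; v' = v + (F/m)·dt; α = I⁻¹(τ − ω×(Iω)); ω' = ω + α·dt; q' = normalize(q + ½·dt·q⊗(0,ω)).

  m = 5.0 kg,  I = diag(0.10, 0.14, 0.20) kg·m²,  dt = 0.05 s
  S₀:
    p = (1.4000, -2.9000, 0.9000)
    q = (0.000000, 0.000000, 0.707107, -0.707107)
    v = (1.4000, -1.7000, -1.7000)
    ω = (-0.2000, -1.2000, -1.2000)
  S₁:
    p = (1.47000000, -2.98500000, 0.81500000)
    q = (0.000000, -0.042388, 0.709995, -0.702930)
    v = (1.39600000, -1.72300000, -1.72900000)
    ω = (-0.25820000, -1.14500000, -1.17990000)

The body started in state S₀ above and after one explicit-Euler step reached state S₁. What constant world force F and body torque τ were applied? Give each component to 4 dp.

F = (-0.4000, -2.3000, -2.9000)
τ = (-0.0300, 0.1300, 0.0900)

velocity change Δv = (-0.00400000, -0.02300000, -0.02900000)
m·(v₁−v₀)/dt = (-0.4000, -2.3000, -2.9000)
Δω = ω₁−ω₀ = (-0.05820000, 0.05500000, 0.02010000)
gyro term ω₀×Iω₀ = (0.0864, -0.0240, 0.0096)
applied torque τ = (-0.0300, 0.1300, 0.0900)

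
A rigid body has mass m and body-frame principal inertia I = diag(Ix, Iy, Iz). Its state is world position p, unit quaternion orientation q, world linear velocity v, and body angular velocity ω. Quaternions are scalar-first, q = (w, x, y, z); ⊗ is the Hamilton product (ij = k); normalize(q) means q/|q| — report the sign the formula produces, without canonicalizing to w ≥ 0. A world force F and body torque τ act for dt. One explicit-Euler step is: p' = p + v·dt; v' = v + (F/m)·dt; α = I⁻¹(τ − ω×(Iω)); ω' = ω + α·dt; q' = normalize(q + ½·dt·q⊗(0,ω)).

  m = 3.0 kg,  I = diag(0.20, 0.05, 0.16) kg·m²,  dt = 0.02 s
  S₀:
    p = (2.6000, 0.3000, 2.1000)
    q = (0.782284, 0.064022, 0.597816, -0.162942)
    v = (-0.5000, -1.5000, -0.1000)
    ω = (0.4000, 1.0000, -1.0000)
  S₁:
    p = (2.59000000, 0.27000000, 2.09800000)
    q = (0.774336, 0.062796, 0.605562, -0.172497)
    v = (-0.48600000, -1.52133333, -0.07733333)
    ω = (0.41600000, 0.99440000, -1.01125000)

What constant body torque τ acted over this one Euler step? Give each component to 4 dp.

τ = (0.0500, -0.0300, -0.1500)

ω₁ − ω₀ = (0.01600000, -0.00560000, -0.01125000)
I·α + gyro = (0.0500, -0.0300, -0.1500)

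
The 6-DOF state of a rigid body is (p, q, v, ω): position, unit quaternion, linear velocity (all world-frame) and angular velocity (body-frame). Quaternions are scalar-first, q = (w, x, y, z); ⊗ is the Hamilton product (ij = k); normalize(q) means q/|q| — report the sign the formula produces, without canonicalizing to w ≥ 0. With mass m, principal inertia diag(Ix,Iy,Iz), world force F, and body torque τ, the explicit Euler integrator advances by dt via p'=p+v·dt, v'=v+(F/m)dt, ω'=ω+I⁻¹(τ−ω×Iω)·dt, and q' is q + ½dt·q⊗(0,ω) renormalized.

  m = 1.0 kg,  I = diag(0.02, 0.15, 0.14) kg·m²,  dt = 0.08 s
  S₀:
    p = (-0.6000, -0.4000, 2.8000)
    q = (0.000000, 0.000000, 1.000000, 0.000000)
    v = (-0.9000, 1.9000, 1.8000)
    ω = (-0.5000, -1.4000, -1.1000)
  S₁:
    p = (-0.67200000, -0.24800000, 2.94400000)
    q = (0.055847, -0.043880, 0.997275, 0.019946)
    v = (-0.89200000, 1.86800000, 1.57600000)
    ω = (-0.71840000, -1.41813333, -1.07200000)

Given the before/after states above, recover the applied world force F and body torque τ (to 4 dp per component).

F = (0.1000, -0.4000, -2.8000)
τ = (-0.0700, -0.1000, 0.1400)

Δv = v₁−v₀ = (0.00800000, -0.03200000, -0.22400000)
F = m·Δv/dt = (0.1000, -0.4000, -2.8000)
ω₁ − ω₀ = (-0.21840000, -0.01813333, 0.02800000)
ω₀×(Iω₀) = (-0.0154, -0.0660, 0.0910)
applied torque τ = (-0.0700, -0.1000, 0.1400)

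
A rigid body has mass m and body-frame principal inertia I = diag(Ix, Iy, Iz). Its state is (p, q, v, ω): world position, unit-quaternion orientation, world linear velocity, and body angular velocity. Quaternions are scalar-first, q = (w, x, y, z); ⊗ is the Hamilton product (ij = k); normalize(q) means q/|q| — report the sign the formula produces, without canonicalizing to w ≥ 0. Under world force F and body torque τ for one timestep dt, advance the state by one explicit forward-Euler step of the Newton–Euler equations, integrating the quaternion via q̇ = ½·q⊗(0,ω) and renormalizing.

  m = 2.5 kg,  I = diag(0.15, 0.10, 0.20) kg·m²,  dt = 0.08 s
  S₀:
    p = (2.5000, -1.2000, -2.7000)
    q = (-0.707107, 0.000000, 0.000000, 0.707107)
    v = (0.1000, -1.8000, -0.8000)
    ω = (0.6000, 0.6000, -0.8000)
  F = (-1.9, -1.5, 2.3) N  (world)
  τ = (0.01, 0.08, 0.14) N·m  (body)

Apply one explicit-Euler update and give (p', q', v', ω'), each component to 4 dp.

gyro term ω×Iω = (-0.0480, 0.0240, -0.0180)
angular accel α = (0.3867, 0.5600, 0.7900)
ω + α·dt = (0.6309, 0.6448, -0.7368)
2q̇ = q⊗(0,ω) = (0.5656856, -0.8485284, 0.0000000, 0.5656856)
updated quaternion q' = (-0.6837, -0.0339, 0.0000, 0.7289)
a = (-0.7600, -0.6000, 0.9200)
p + v·dt = (2.5080, -1.3440, -2.7640)
v' = v + a·dt = (0.0392, -1.8480, -0.7264)

p' = (2.5080, -1.3440, -2.7640)
q' = (-0.6837, -0.0339, 0.0000, 0.7289)
v' = (0.0392, -1.8480, -0.7264)
ω' = (0.6309, 0.6448, -0.7368)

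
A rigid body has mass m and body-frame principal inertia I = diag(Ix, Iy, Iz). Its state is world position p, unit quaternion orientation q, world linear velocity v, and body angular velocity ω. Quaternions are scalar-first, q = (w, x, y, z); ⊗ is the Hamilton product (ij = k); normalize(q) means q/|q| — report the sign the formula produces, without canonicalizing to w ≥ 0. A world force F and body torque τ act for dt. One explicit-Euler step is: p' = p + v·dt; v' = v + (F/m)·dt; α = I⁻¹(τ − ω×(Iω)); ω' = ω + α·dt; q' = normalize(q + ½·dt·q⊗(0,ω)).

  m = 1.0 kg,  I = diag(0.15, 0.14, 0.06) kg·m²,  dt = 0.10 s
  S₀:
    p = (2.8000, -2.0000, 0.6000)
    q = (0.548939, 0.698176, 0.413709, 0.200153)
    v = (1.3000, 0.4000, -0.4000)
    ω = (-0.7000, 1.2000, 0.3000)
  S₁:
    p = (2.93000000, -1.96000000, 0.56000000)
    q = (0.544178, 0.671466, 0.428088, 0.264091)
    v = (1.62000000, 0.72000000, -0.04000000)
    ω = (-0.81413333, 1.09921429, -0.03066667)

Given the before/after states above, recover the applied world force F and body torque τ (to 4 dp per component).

F = (3.2000, 3.2000, 3.6000)
τ = (-0.2000, -0.1600, -0.1900)

ω₁ − ω₀ = (-0.11413333, -0.10078571, -0.33066667)
I·α + gyro = (-0.2000, -0.1600, -0.1900)
Δv = v₁−v₀ = (0.32000000, 0.32000000, 0.36000000)
m·(v₁−v₀)/dt = (3.2000, 3.2000, 3.6000)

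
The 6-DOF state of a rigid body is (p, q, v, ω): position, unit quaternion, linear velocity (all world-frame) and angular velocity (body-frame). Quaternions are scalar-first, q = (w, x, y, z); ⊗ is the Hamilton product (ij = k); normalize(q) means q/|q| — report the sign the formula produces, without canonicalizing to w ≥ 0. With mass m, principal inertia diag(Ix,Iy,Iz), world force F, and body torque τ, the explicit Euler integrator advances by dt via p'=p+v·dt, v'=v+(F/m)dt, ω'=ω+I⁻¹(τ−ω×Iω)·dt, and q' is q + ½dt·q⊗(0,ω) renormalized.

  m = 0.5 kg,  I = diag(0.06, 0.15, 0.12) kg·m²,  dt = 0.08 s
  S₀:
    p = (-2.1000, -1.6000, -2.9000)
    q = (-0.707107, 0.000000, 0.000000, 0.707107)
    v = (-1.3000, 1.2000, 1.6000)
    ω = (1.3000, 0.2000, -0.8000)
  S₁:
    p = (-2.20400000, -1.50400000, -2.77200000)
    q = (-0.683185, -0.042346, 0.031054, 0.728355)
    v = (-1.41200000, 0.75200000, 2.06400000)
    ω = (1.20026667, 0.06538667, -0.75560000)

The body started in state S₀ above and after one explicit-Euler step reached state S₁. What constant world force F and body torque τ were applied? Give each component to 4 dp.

F = (-0.7000, -2.8000, 2.9000)
τ = (-0.0700, -0.1900, 0.0900)

Δv = v₁−v₀ = (-0.11200000, -0.44800000, 0.46400000)
F = m·Δv/dt = (-0.7000, -2.8000, 2.9000)
Δω = ω₁−ω₀ = (-0.09973333, -0.13461333, 0.04440000)
applied torque τ = (-0.0700, -0.1900, 0.0900)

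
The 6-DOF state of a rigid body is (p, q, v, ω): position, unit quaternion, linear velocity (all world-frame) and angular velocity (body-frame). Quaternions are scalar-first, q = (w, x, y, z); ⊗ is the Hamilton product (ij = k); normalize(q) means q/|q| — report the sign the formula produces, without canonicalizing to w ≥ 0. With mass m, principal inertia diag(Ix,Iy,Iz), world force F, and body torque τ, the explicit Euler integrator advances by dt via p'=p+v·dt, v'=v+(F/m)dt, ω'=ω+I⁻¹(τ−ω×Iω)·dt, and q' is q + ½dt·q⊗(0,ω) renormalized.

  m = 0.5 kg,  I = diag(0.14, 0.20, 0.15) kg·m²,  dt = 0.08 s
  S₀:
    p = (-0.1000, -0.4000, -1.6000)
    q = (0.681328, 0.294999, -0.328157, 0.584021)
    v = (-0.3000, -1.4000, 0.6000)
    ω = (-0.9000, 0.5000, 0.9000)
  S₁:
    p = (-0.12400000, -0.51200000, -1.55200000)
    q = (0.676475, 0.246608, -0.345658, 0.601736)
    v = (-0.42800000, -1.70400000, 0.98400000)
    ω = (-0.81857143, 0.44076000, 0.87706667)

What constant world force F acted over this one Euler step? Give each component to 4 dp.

v₁ − v₀ = (-0.12800000, -0.30400000, 0.38400000)
F = m·Δv/dt = (-0.8000, -1.9000, 2.4000)

F = (-0.8000, -1.9000, 2.4000)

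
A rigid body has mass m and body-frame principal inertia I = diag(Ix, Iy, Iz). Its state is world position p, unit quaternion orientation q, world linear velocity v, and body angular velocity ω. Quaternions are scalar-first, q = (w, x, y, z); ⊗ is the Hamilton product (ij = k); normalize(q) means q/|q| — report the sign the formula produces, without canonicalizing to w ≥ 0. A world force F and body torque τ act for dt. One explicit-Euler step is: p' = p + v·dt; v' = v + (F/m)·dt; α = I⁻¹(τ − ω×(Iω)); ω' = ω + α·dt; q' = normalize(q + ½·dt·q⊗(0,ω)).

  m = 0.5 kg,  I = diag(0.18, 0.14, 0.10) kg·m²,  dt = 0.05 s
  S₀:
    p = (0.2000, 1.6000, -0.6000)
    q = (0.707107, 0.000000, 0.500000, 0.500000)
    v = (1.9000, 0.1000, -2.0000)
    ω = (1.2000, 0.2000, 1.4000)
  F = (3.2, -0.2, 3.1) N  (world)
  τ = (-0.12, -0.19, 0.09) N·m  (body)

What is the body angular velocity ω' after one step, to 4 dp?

ω' = (1.1698, 0.0841, 1.4498)

α = I⁻¹(τ − ω×Iω) = (-0.6044, -2.3171, 0.9960)
new body rate ω' = (1.1698, 0.0841, 1.4498)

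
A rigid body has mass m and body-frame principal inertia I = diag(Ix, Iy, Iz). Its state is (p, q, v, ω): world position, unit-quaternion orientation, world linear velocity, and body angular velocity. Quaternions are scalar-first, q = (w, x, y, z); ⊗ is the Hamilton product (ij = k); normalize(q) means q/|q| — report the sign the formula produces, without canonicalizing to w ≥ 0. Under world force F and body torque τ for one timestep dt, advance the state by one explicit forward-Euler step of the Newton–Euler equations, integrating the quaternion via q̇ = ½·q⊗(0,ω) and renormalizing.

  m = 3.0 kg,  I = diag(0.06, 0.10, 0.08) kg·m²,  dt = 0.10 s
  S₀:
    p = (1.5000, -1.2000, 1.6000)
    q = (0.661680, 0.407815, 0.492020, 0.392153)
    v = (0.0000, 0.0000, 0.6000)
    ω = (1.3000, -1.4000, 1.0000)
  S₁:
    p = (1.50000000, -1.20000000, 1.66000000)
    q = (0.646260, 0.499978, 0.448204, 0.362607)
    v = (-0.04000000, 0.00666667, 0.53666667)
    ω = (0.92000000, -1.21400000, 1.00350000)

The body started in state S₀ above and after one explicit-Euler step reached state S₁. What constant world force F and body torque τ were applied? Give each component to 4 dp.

F = (-1.2000, 0.2000, -1.9000)
τ = (-0.2000, 0.1600, -0.0700)

rate change Δω = (-0.38000000, 0.18600000, 0.00350000)
I·α + gyro = (-0.2000, 0.1600, -0.0700)
velocity change Δv = (-0.04000000, 0.00666667, -0.06333333)
applied force F = (-1.2000, 0.2000, -1.9000)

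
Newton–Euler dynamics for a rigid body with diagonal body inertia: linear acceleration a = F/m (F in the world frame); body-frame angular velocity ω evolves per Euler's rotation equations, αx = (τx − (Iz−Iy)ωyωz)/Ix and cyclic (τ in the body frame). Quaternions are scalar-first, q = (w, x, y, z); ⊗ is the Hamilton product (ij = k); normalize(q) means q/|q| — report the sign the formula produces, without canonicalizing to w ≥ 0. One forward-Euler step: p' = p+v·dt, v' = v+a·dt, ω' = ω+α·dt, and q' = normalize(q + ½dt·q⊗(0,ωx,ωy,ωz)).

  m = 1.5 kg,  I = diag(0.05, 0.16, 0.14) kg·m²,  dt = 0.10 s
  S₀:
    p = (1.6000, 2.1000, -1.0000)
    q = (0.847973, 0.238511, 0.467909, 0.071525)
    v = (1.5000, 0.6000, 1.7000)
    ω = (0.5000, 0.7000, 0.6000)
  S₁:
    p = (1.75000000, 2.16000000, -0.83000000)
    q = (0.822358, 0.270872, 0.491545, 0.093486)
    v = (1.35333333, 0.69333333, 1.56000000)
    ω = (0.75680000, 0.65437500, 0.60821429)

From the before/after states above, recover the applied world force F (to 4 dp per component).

F = (-2.2000, 1.4000, -2.1000)

Δv = v₁−v₀ = (-0.14666667, 0.09333333, -0.14000000)
m·(v₁−v₀)/dt = (-2.2000, 1.4000, -2.1000)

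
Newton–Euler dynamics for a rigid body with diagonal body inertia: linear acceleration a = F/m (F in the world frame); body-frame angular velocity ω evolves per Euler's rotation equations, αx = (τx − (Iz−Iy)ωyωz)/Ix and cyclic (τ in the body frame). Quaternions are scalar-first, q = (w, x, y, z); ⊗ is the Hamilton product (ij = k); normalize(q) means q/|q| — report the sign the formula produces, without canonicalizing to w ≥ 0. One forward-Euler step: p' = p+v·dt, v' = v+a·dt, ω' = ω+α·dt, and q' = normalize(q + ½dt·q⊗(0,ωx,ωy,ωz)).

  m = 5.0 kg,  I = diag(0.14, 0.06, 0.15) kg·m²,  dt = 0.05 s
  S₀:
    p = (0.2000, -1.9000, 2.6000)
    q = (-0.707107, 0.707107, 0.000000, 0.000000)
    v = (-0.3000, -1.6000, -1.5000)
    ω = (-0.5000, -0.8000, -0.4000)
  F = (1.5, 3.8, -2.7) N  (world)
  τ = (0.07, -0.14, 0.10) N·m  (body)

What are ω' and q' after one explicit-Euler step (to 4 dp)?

ω×(Iω) gyroscopic = (0.0288, -0.0020, -0.0320)
(τ − ω×Iω)/I = (0.2943, -2.3000, 0.8800)
ω' = ω + α·dt = (-0.4853, -0.9150, -0.3560)
q⊗(0,ω) = (0.3535535, 0.3535535, 0.8485284, -0.2828428)
q + ½dt·q⊗(0,ω), renormalized = (-0.6980, 0.7157, 0.0212, -0.0071)

ω' = (-0.4853, -0.9150, -0.3560)
q' = (-0.6980, 0.7157, 0.0212, -0.0071)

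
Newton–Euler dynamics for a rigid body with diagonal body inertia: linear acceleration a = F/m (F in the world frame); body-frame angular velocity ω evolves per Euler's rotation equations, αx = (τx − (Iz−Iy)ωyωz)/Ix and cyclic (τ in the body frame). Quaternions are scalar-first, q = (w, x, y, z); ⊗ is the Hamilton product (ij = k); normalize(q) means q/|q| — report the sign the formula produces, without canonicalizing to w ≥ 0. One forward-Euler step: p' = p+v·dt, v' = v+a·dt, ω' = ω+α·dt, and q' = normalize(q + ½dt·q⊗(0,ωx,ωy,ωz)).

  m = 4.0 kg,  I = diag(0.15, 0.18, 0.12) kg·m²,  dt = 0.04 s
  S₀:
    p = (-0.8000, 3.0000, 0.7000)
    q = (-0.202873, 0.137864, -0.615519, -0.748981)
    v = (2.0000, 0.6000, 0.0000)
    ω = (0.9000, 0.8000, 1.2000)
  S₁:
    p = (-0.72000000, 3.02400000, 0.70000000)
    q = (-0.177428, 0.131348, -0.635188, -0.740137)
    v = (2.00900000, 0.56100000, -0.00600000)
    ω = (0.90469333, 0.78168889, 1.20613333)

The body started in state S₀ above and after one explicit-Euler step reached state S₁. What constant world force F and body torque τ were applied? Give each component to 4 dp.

velocity change Δv = (0.00900000, -0.03900000, -0.00600000)
m·(v₁−v₀)/dt = (0.9000, -3.9000, -0.6000)
Δω = ω₁−ω₀ = (0.00469333, -0.01831111, 0.00613333)
I·α + gyro = (-0.0400, -0.0500, 0.0400)

F = (0.9000, -3.9000, -0.6000)
τ = (-0.0400, -0.0500, 0.0400)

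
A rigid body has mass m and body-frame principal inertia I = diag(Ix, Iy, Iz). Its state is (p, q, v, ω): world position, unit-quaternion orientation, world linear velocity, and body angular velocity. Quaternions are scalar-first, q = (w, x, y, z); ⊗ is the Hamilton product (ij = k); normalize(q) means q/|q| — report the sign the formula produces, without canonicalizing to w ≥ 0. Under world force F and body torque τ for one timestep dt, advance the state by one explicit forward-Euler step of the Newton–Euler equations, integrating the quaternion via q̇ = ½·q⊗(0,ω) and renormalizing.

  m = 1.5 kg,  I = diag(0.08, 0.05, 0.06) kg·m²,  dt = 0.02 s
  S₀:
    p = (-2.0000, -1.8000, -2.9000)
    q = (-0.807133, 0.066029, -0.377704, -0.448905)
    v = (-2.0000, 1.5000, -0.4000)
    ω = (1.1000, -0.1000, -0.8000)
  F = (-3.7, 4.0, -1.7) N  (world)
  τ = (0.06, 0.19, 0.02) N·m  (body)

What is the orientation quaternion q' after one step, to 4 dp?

q' = (-0.8118, 0.0597, -0.3813, -0.4383)

q⊗(0,ω) = (-0.4695263, -0.6305736, -0.3602590, 1.0545779)
q + ½dt·q⊗(0,ω), renormalized = (-0.8118, 0.0597, -0.3813, -0.4383)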